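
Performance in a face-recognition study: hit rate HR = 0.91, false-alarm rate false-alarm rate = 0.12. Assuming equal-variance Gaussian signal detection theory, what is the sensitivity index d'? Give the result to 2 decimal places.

d' = 2.52

z(H) = z(0.91) = 1.341
z(FA) = z(0.12) = -1.175
d' = z(H) − z(FA) = 1.341 − (-1.175) = 2.516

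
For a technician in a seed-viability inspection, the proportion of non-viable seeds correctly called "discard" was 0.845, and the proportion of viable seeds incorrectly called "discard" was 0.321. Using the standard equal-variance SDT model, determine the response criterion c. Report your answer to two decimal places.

z(H) = 1.015
z(FA) = -0.465
c = −½·[z(H) + z(FA)] = −0.5 × (1.015 + (-0.465)) = -0.275

c = -0.28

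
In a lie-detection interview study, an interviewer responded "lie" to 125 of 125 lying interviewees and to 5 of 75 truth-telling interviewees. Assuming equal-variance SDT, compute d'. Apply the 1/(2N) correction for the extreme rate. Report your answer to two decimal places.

d' = 4.15

The hit rate is 125/125 = 1, so apply the 1/(2N) correction: H → 1 − 1/(2·125) = 0.99600.
z(H) = z(0.99600) = 2.652
z(FA) = z(0.06667) = -1.501
d' = 2.652 − (-1.501) = 4.153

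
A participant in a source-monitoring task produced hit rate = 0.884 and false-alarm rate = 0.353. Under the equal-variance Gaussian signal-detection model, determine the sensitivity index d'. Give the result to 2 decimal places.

z(H) = 1.195
z(FA) = -0.377
d' = z(H) − z(FA) = 1.195 − (-0.377) = 1.572

d' = 1.57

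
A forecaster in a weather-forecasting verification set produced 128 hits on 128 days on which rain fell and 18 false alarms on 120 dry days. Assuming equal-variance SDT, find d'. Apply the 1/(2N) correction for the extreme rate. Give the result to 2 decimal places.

d' = 3.70

The hit rate is 128/128 = 1, so apply the 1/(2N) correction: H → 1 − 1/(2·128) = 0.99609.
z(H) = z(0.99609) = 2.660
z(FA) = z(0.15000) = -1.036
d' = 2.660 − (-1.036) = 3.696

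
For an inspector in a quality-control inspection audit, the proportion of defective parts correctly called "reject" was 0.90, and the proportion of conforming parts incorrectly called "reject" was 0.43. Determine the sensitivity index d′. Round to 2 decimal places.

d′ = 1.46

z(H) = z(0.90) = 1.282
z(FA) = z(0.43) = -0.176
d' = z(H) − z(FA) = 1.282 − (-0.176) = 1.458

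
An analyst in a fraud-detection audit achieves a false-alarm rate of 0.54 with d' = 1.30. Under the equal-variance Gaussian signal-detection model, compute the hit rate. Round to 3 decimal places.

hit rate = 0.919

z(false-alarm rate) = z(0.54) = 0.1004
z(H) = z(FA) + d' = 0.1004 + 1.30 = 1.4004
hit rate = Φ(1.4004) = 0.9193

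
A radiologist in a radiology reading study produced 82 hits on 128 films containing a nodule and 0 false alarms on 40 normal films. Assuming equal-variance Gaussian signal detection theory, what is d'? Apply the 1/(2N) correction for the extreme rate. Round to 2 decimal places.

The false-alarm rate is 0/40 = 0, so apply the 1/(2N) correction: FA → 1/(2·40) = 0.01250.
z(H) = z(0.64062) = 0.360
z(FA) = z(0.01250) = -2.241
d' = 0.360 − (-2.241) = 2.601

d' = 2.60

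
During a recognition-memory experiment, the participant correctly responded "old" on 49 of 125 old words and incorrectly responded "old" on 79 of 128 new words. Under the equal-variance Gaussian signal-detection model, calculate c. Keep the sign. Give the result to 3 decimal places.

c = -0.012

H = 49/125 = 0.3920
FA = 79/128 = 0.6172
Φ⁻¹(0.3920) = -0.2741, Φ⁻¹(0.6172) = 0.2981
c = −½·[z(H) + z(FA)] = −0.5 × (-0.2741 + 0.2981) = -0.0120
c < 0: the participant has a liberal response bias.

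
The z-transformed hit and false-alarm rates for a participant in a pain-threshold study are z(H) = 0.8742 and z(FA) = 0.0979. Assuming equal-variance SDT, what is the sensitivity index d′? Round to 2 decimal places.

d′ = 0.78

d' = z(H) − z(FA) = 0.8742 − 0.0979 = 0.7763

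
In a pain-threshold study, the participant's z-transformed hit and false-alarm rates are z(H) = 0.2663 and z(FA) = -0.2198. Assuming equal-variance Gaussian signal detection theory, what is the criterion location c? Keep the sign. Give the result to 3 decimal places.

c = -0.023

c = −½·[z(H) + z(FA)] = −½·(0.2663 + (-0.2198)) = -0.02325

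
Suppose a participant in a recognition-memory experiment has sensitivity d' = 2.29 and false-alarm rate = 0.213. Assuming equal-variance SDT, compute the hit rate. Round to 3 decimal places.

hit rate = 0.932

z(false-alarm rate) = z(0.213) = -0.7961
z(H) = z(FA) + d' = -0.7961 + 2.29 = 1.4939
hit rate = Φ(1.4939) = 0.9324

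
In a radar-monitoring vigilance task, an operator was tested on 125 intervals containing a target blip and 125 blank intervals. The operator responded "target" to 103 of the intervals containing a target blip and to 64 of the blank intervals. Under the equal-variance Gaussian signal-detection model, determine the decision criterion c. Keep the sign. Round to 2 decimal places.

H = 103/125 = 0.8240
FA = 64/125 = 0.5120
z(H) = z(0.8240) = 0.9307
z(FA) = z(0.5120) = 0.0301
c = −½·[z(H) + z(FA)] = −0.5 × (0.9307 + 0.0301) = -0.4804
c < 0: the operator has a liberal response bias.

c = -0.48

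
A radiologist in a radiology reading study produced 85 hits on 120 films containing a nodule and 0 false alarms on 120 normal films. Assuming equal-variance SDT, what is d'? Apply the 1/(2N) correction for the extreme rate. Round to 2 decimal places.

d' = 3.19

The false-alarm rate is 0/120 = 0, so apply the 1/(2N) correction: FA → 1/(2·120) = 0.00417.
z(H) = z(0.70833) = 0.549
z(FA) = z(0.00417) = -2.638
d' = 0.549 − (-2.638) = 3.187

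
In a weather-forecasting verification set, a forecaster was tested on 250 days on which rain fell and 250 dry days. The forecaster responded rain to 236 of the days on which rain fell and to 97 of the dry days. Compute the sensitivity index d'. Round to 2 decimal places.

H = 236/250 = 0.9440
FA = 97/250 = 0.3880
z(0.9440) = 1.589, z(0.3880) = -0.285
d' = z(H) − z(FA) = 1.589 − (-0.285) = 1.874

d' = 1.87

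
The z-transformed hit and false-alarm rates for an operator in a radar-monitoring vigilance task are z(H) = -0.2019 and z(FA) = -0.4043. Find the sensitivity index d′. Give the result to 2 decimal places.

d′ = 0.20

d' = z(H) − z(FA) = -0.2019 − (-0.4043) = 0.2024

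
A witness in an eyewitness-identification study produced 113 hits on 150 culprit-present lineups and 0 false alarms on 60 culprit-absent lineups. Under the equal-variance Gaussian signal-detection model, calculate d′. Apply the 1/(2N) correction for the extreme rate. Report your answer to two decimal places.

d′ = 3.08

The false-alarm rate is 0/60 = 0, so apply the 1/(2N) correction: FA → 1/(2·60) = 0.00833.
z(H) = z(0.75333) = 0.685
z(FA) = z(0.00833) = -2.394
d' = 0.685 − (-2.394) = 3.079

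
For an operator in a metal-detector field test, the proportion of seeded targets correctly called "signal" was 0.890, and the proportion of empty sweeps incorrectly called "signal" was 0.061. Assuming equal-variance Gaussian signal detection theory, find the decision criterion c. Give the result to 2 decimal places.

z(H) = z(0.890) = 1.2265
z(FA) = z(0.061) = -1.5464
c = −½·[z(H) + z(FA)] = −0.5 × (1.2265 + (-1.5464)) = 0.15995
c > 0: the operator has a conservative response bias.

c = 0.16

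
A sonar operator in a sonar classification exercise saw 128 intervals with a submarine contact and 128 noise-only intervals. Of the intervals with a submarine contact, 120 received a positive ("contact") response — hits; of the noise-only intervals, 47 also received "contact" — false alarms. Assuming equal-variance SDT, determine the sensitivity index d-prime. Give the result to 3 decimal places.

H = 120/128 = 0.9375
FA = 47/128 = 0.3672
z(H) = z(0.9375) = 1.5341
z(FA) = z(0.3672) = -0.3393
d' = z(H) − z(FA) = 1.5341 − (-0.3393) = 1.8734

d-prime = 1.873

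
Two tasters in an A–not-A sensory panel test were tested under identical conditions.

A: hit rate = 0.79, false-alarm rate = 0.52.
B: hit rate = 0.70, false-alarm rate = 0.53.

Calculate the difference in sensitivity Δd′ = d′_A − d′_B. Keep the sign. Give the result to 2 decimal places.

A: z(0.79) = 0.806, z(0.52) = 0.050, d' = 0.756
B: z(0.70) = 0.524, z(0.53) = 0.075, d' = 0.449
Δd' = d'_A − d'_B = 0.756 − 0.449 = 0.307
A has the higher sensitivity.

Δd′ = 0.31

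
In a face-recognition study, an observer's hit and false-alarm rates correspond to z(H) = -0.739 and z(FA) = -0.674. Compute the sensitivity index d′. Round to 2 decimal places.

d' = z(H) − z(FA) = -0.739 − (-0.674) = -0.065

d′ = -0.07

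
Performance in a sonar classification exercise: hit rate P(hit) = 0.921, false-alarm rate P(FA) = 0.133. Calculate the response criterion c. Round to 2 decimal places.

c = -0.15

Φ⁻¹(H) = Φ⁻¹(0.921) = 1.412
Φ⁻¹(FA) = Φ⁻¹(0.133) = -1.112
c = −½·[z(H) + z(FA)] = −0.5 × (1.412 + (-1.112)) = -0.150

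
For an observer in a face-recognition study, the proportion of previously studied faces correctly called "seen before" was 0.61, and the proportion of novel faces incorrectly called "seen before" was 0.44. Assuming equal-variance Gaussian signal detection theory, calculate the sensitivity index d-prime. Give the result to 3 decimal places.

Φ⁻¹(H) = 0.2793
Φ⁻¹(FA) = -0.1510
d' = z(H) − z(FA) = 0.2793 − (-0.1510) = 0.4303

d-prime = 0.430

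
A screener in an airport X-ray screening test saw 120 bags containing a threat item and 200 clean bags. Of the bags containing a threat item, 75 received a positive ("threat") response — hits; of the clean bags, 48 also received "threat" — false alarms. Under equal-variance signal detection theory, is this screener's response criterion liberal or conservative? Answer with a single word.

z(H) = 0.319, z(FA) = -0.706
c = −½·(z(H) + z(FA)) = 0.1935
c > 0 → conservative criterion (biased toward responding “no”).

conservative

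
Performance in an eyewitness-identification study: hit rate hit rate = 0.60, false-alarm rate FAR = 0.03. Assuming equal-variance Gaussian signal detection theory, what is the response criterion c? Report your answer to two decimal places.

c = 0.81

z(H) = z(0.60) = 0.253
z(FA) = z(0.03) = -1.881
c = −½·[z(H) + z(FA)] = −0.5 × (0.253 + (-1.881)) = 0.814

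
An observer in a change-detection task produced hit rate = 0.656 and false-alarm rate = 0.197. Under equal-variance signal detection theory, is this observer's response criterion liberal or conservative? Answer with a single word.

z(H) = 0.402, z(FA) = -0.852
c = −½·(z(H) + z(FA)) = 0.225
c > 0 → conservative criterion (biased toward responding “no”).

conservative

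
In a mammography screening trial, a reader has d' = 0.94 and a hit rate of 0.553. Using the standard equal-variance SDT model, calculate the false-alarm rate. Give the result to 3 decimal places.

z(hit rate) = z(0.553) = 0.1332
z(FA) = z(H) − d' = 0.1332 − 0.94 = -0.8068
false-alarm rate = Φ(-0.8068) = 0.2099

false-alarm rate = 0.210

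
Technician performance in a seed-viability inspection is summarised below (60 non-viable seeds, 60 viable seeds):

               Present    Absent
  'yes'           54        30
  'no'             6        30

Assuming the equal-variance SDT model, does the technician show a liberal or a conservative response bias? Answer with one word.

z(H) = 1.282, z(FA) = 0.000
c = −½·(z(H) + z(FA)) = -0.641
c < 0 → liberal criterion (biased toward responding “yes”).

liberal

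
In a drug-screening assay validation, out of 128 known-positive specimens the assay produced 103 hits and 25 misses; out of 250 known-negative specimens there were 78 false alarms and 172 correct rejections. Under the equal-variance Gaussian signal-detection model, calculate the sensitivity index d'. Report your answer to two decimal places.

H = 103/128 = 0.8047
FA = 78/250 = 0.3120
z(H) = 0.859
z(FA) = -0.490
d' = z(H) − z(FA) = 0.859 − (-0.490) = 1.349

d' = 1.35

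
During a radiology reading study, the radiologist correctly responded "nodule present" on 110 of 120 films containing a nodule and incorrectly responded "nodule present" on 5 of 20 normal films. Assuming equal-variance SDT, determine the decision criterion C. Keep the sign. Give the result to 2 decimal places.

H = 110/120 = 0.9167
FA = 5/20 = 0.2500
z(H) = z(0.9167) = 1.3832
z(FA) = z(0.2500) = -0.6745
c = −½·[z(H) + z(FA)] = −0.5 × (1.3832 + (-0.6745)) = -0.35435
c < 0: the radiologist has a liberal response bias.

C = -0.35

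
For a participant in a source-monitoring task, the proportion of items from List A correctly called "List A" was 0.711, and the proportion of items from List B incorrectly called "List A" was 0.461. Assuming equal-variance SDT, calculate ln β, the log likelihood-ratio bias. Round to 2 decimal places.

ln β = -0.15

Φ⁻¹(H) = Φ⁻¹(0.711) = 0.556
Φ⁻¹(FA) = Φ⁻¹(0.461) = -0.098
ln β = −½·[z(H)² − z(FA)²] = −0.5 × (0.309 − 0.010) = -0.1495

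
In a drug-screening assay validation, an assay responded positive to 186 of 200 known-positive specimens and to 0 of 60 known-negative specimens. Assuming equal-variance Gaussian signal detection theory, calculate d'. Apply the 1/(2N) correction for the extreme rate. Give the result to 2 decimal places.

d' = 3.87

The false-alarm rate is 0/60 = 0, so apply the 1/(2N) correction: FA → 1/(2·60) = 0.00833.
z(H) = z(0.93000) = 1.476
z(FA) = z(0.00833) = -2.394
d' = 1.476 − (-2.394) = 3.870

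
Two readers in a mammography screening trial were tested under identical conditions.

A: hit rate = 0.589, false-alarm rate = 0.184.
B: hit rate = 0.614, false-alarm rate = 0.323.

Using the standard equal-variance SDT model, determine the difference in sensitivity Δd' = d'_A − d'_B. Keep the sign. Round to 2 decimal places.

A: z(0.589) = 0.225, z(0.184) = -0.900, d' = 1.125
B: z(0.614) = 0.290, z(0.323) = -0.459, d' = 0.749
Δd' = d'_A − d'_B = 1.125 − 0.749 = 0.376
A has the higher sensitivity.

Δd' = 0.38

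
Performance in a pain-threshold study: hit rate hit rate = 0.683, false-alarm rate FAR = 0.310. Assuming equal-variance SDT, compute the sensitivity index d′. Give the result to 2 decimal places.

Φ⁻¹(H) = Φ⁻¹(0.683) = 0.4761
Φ⁻¹(FA) = Φ⁻¹(0.310) = -0.4959
d' = z(H) − z(FA) = 0.4761 − (-0.4959) = 0.9720

d′ = 0.97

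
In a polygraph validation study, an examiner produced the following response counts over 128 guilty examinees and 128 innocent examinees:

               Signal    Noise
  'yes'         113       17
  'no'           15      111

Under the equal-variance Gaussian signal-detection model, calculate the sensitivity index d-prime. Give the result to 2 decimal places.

H = 113/128 = 0.8828
FA = 17/128 = 0.1328
Φ⁻¹(H) = Φ⁻¹(0.8828) = 1.1891
Φ⁻¹(FA) = Φ⁻¹(0.1328) = -1.1133
d' = z(H) − z(FA) = 1.1891 − (-1.1133) = 2.3024

d-prime = 2.30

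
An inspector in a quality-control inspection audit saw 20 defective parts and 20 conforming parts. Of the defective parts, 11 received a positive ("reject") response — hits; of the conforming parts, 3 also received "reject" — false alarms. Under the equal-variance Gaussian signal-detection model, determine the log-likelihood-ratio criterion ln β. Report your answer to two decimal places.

H = 11/20 = 0.5500
FA = 3/20 = 0.1500
Φ⁻¹(H) = Φ⁻¹(0.5500) = 0.126
Φ⁻¹(FA) = Φ⁻¹(0.1500) = -1.036
ln β = −½·[z(H)² − z(FA)²] = −0.5 × (0.016 − 1.073) = 0.5285

ln β = 0.53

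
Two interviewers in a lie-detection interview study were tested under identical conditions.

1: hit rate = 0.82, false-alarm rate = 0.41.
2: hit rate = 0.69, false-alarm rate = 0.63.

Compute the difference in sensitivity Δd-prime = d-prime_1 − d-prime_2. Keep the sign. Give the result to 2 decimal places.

Δd-prime = 0.98

1: z(0.82) = 0.915, z(0.41) = -0.228, d' = 1.143
2: z(0.69) = 0.496, z(0.63) = 0.332, d' = 0.164
Δd' = d'_1 − d'_2 = 1.143 − 0.164 = 0.979
1 has the higher sensitivity.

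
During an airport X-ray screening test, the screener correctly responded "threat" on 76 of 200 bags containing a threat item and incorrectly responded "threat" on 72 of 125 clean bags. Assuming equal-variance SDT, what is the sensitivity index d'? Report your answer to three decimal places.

H = 76/200 = 0.3800
FA = 72/125 = 0.5760
z(H) = -0.3055
z(FA) = 0.1917
d' = z(H) − z(FA) = -0.3055 − 0.1917 = -0.4972

d' = -0.497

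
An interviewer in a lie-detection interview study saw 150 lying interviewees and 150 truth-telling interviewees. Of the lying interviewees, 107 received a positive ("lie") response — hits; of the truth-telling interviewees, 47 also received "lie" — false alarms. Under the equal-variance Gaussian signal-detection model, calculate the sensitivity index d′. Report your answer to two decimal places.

H = 107/150 = 0.7133
FA = 47/150 = 0.3133
z(H) = z(0.7133) = 0.5631
z(FA) = z(0.3133) = -0.4865
d' = z(H) − z(FA) = 0.5631 − (-0.4865) = 1.0496

d′ = 1.05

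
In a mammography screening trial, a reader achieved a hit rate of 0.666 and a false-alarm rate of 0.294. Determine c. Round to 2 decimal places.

c = 0.06

z(H) = 0.4289
z(FA) = -0.5417
c = −½·[z(H) + z(FA)] = −0.5 × (0.4289 + (-0.5417)) = 0.0564
c > 0: the reader has a conservative response bias.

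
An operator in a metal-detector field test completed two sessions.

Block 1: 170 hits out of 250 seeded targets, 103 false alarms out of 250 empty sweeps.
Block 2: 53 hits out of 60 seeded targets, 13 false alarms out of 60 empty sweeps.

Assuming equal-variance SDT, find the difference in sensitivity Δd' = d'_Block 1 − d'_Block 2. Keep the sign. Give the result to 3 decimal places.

Block 1: z(0.6800) = 0.4677, z(0.4120) = -0.2224, d' = 0.6901
Block 2: z(0.8833) = 1.1916, z(0.2167) = -0.7834, d' = 1.9750
Δd' = d'_Block 1 − d'_Block 2 = 0.6901 − 1.9750 = -1.2849
Block 2 has the higher sensitivity.

Δd' = -1.285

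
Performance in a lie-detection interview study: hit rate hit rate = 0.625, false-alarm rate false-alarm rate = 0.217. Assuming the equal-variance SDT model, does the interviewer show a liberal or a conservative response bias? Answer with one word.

z(H) = 0.319, z(FA) = -0.782
c = −½·(z(H) + z(FA)) = 0.2315
c > 0 → conservative criterion (biased toward responding “no”).

conservative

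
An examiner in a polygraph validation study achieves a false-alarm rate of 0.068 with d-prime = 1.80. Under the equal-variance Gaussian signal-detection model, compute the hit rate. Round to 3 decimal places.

z(false-alarm rate) = z(0.068) = -1.4909
z(H) = z(FA) + d' = -1.4909 + 1.80 = 0.3091
hit rate = Φ(0.3091) = 0.6214

hit rate = 0.621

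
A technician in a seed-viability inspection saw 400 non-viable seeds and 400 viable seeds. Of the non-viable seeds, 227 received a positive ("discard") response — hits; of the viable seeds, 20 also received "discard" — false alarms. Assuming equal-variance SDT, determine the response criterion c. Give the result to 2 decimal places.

H = 227/400 = 0.5675
FA = 20/400 = 0.0500
Φ⁻¹(H) = Φ⁻¹(0.5675) = 0.1700
Φ⁻¹(FA) = Φ⁻¹(0.0500) = -1.6449
c = −½·[z(H) + z(FA)] = −0.5 × (0.1700 + (-1.6449)) = 0.73745

c = 0.74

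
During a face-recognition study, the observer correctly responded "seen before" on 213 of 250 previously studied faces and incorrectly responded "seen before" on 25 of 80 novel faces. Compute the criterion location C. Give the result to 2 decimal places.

C = -0.28

H = 213/250 = 0.8520
FA = 25/80 = 0.3125
z(H) = z(0.8520) = 1.0450
z(FA) = z(0.3125) = -0.4888
c = −½·[z(H) + z(FA)] = −0.5 × (1.0450 + (-0.4888)) = -0.2781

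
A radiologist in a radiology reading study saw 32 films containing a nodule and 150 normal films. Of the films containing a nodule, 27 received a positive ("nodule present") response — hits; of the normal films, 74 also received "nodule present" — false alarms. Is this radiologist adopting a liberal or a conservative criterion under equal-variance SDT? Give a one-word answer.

liberal

z(H) = 1.010, z(FA) = -0.017
c = −½·(z(H) + z(FA)) = -0.4965
c < 0 → liberal criterion (biased toward responding “yes”).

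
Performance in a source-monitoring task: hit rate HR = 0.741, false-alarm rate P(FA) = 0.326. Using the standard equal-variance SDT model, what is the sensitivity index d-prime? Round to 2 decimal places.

d-prime = 1.10

z(0.741) = 0.6464, z(0.326) = -0.4510
d' = z(H) − z(FA) = 0.6464 − (-0.4510) = 1.0974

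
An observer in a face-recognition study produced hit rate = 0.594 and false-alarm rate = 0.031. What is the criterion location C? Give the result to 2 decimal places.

C = 0.81

z(H) = z(0.594) = 0.2378
z(FA) = z(0.031) = -1.8663
c = −½·[z(H) + z(FA)] = −0.5 × (0.2378 + (-1.8663)) = 0.81425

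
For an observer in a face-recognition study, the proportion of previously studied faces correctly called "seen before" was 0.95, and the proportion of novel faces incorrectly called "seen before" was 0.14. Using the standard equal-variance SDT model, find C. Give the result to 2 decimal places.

Φ⁻¹(H) = 1.645
Φ⁻¹(FA) = -1.080
c = −½·[z(H) + z(FA)] = −0.5 × (1.645 + (-1.080)) = -0.2825

C = -0.28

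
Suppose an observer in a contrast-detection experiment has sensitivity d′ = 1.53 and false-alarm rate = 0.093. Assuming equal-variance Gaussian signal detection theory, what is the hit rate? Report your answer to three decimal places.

hit rate = 0.582

z(false-alarm rate) = z(0.093) = -1.3225
z(H) = z(FA) + d' = -1.3225 + 1.53 = 0.2075
hit rate = Φ(0.2075) = 0.5822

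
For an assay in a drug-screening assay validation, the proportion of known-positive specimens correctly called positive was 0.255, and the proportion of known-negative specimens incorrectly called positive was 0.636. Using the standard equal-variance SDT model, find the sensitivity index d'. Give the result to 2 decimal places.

z(H) = -0.6588
z(FA) = 0.3478
d' = z(H) − z(FA) = -0.6588 − 0.3478 = -1.0066

d' = -1.01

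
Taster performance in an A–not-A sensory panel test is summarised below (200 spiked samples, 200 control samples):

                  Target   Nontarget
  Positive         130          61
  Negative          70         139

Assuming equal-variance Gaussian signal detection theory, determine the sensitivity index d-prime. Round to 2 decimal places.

d-prime = 0.90

H = 130/200 = 0.6500
FA = 61/200 = 0.3050
Φ⁻¹(0.6500) = 0.385, Φ⁻¹(0.3050) = -0.510
d' = z(H) − z(FA) = 0.385 − (-0.510) = 0.895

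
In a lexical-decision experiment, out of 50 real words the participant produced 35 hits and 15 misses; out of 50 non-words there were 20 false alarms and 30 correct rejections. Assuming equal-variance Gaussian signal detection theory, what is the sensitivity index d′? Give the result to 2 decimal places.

H = 35/50 = 0.7000
FA = 20/50 = 0.4000
z(H) = 0.524
z(FA) = -0.253
d' = z(H) − z(FA) = 0.524 − (-0.253) = 0.777

d′ = 0.78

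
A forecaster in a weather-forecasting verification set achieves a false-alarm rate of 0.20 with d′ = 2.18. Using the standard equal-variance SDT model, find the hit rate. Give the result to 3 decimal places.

hit rate = 0.910

z(false-alarm rate) = z(0.20) = -0.8416
z(H) = z(FA) + d' = -0.8416 + 2.18 = 1.3384
hit rate = Φ(1.3384) = 0.9096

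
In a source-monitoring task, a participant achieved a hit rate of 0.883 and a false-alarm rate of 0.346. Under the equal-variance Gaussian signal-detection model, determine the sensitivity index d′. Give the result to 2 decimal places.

Φ⁻¹(H) = Φ⁻¹(0.883) = 1.1901
Φ⁻¹(FA) = Φ⁻¹(0.346) = -0.3961
d' = z(H) − z(FA) = 1.1901 − (-0.3961) = 1.5862

d′ = 1.59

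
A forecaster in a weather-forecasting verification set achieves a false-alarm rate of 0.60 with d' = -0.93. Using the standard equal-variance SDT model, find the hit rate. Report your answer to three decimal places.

z(false-alarm rate) = z(0.60) = 0.2533
z(H) = z(FA) + d' = 0.2533 + (-0.93) = -0.6767
hit rate = Φ(-0.6767) = 0.2493

hit rate = 0.249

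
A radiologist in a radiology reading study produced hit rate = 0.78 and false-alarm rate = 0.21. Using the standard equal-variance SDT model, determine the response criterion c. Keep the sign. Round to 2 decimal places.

Φ⁻¹(0.78) = 0.7722, Φ⁻¹(0.21) = -0.8064
c = −½·[z(H) + z(FA)] = −0.5 × (0.7722 + (-0.8064)) = 0.0171
c > 0: the radiologist has a conservative response bias.

c = 0.02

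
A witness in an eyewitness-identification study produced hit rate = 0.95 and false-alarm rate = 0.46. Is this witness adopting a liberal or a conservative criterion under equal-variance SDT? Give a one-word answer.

z(H) = 1.645, z(FA) = -0.100
c = −½·(z(H) + z(FA)) = -0.7725
c < 0 → liberal criterion (biased toward responding “yes”).

liberal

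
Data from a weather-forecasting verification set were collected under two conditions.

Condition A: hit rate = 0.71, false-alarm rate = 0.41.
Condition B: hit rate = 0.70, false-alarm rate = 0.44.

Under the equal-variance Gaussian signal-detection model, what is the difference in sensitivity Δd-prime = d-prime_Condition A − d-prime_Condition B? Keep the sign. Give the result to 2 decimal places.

Δd-prime = 0.11

Condition A: z(0.71) = 0.553, z(0.41) = -0.228, d' = 0.781
Condition B: z(0.70) = 0.524, z(0.44) = -0.151, d' = 0.675
Δd' = d'_Condition A − d'_Condition B = 0.781 − 0.675 = 0.106
Condition A has the higher sensitivity.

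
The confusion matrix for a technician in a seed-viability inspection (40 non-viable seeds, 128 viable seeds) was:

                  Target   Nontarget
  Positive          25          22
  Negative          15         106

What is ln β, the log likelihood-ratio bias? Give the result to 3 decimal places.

H = 25/40 = 0.6250
FA = 22/128 = 0.1719
z(H) = 0.3186
z(FA) = -0.9467
ln β = −½·[z(H)² − z(FA)²] = −0.5 × (0.1015 − 0.8962) = 0.39735

ln β = 0.397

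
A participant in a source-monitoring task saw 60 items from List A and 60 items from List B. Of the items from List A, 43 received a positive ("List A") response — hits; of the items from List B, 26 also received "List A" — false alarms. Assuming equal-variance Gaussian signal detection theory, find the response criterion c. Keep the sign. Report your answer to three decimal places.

c = -0.203

H = 43/60 = 0.7167
FA = 26/60 = 0.4333
z(H) = z(0.7167) = 0.5731
z(FA) = z(0.4333) = -0.1680
c = −½·[z(H) + z(FA)] = −0.5 × (0.5731 + (-0.1680)) = -0.20255
c < 0: the participant has a liberal response bias.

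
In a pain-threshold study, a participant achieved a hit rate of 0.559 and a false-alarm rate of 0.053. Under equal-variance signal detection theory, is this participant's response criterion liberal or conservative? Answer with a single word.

conservative

z(H) = 0.148, z(FA) = -1.616
c = −½·(z(H) + z(FA)) = 0.734
c > 0 → conservative criterion (biased toward responding “no”).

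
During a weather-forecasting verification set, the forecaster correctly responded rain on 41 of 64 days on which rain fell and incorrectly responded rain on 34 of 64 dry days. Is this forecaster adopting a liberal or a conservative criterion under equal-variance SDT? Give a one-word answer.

z(H) = 0.360, z(FA) = 0.078
c = −½·(z(H) + z(FA)) = -0.219
c < 0 → liberal criterion (biased toward responding “yes”).

liberal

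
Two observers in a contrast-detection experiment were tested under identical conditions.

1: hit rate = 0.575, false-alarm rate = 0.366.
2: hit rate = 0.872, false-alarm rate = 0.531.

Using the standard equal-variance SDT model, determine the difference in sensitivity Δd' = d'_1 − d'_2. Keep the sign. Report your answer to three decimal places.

Δd' = -0.527

1: z(0.575) = 0.1891, z(0.366) = -0.3425, d' = 0.5316
2: z(0.872) = 1.1359, z(0.531) = 0.0778, d' = 1.0581
Δd' = d'_1 − d'_2 = 0.5316 − 1.0581 = -0.5265
2 has the higher sensitivity.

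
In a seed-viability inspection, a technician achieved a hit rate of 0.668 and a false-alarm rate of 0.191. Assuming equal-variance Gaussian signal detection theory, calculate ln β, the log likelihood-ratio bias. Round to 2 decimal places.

Φ⁻¹(0.668) = 0.434, Φ⁻¹(0.191) = -0.874
ln β = −½·[z(H)² − z(FA)²] = −0.5 × (0.188 − 0.764) = 0.288

ln β = 0.29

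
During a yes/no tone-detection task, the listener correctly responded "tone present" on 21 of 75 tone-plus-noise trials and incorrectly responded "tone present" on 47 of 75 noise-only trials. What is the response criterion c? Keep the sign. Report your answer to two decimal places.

H = 21/75 = 0.2800
FA = 47/75 = 0.6267
Φ⁻¹(H) = Φ⁻¹(0.2800) = -0.583
Φ⁻¹(FA) = Φ⁻¹(0.6267) = 0.323
c = −½·[z(H) + z(FA)] = −0.5 × (-0.583 + 0.323) = 0.130
c > 0: the listener has a conservative response bias.

c = 0.13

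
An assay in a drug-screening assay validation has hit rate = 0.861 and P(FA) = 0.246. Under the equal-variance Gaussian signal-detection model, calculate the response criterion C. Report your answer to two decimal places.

z(H) = z(0.861) = 1.085
z(FA) = z(0.246) = -0.687
c = −½·[z(H) + z(FA)] = −0.5 × (1.085 + (-0.687)) = -0.199

C = -0.20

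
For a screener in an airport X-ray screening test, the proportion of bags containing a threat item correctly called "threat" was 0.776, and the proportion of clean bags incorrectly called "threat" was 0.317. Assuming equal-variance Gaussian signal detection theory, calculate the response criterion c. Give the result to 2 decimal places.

c = -0.14

z(H) = 0.759
z(FA) = -0.476
c = −½·[z(H) + z(FA)] = −0.5 × (0.759 + (-0.476)) = -0.1415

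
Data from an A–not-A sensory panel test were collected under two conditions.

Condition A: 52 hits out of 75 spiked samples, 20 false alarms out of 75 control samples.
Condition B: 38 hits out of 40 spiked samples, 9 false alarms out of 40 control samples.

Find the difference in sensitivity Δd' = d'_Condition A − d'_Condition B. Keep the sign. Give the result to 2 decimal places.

Δd' = -1.27

Condition A: z(0.6933) = 0.505, z(0.2667) = -0.623, d' = 1.128
Condition B: z(0.9500) = 1.645, z(0.2250) = -0.755, d' = 2.400
Δd' = d'_Condition A − d'_Condition B = 1.128 − 2.400 = -1.272
Condition B has the higher sensitivity.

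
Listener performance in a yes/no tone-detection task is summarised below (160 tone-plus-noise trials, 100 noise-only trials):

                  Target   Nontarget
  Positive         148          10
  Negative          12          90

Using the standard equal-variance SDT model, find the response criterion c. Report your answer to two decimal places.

H = 148/160 = 0.9250
FA = 10/100 = 0.1000
Φ⁻¹(H) = Φ⁻¹(0.9250) = 1.4395
Φ⁻¹(FA) = Φ⁻¹(0.1000) = -1.2816
c = −½·[z(H) + z(FA)] = −0.5 × (1.4395 + (-1.2816)) = -0.07895
c < 0: the listener has a liberal response bias.

c = -0.08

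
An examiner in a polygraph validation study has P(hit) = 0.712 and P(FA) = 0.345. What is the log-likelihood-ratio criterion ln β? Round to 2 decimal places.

z(H) = 0.559
z(FA) = -0.399
ln β = −½·[z(H)² − z(FA)²] = −0.5 × (0.312 − 0.159) = -0.0765

ln β = -0.08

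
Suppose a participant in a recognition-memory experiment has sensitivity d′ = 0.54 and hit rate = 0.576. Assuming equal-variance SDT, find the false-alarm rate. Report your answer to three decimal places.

false-alarm rate = 0.364

z(hit rate) = z(0.576) = 0.1917
z(FA) = z(H) − d' = 0.1917 − 0.54 = -0.3483
false-alarm rate = Φ(-0.3483) = 0.3638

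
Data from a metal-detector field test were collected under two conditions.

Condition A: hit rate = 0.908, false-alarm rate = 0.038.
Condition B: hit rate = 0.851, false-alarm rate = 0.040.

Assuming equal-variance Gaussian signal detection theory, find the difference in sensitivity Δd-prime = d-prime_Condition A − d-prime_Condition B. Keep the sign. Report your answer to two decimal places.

Δd-prime = 0.31

Condition A: z(0.908) = 1.329, z(0.038) = -1.774, d' = 3.103
Condition B: z(0.851) = 1.041, z(0.040) = -1.751, d' = 2.792
Δd' = d'_Condition A − d'_Condition B = 3.103 − 2.792 = 0.311
Condition A has the higher sensitivity.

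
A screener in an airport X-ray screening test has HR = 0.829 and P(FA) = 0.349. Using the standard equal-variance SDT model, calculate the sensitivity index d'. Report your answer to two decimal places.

d' = 1.34

z(0.829) = 0.9502, z(0.349) = -0.3880
d' = z(H) − z(FA) = 0.9502 − (-0.3880) = 1.3382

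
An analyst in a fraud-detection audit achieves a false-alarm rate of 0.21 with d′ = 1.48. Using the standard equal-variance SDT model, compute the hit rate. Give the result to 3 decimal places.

z(false-alarm rate) = z(0.21) = -0.8064
z(H) = z(FA) + d' = -0.8064 + 1.48 = 0.6736
hit rate = Φ(0.6736) = 0.7497

hit rate = 0.750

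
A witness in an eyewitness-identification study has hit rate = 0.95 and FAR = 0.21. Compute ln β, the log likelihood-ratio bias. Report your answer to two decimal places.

z(H) = z(0.95) = 1.645
z(FA) = z(0.21) = -0.806
ln β = −½·[z(H)² − z(FA)²] = −0.5 × (2.706 − 0.650) = -1.028

ln β = -1.03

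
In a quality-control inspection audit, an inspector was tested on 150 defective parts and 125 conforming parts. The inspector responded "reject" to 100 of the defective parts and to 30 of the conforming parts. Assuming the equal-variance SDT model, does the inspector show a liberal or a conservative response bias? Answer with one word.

conservative

z(H) = 0.431, z(FA) = -0.706
c = −½·(z(H) + z(FA)) = 0.1375
c > 0 → conservative criterion (biased toward responding “no”).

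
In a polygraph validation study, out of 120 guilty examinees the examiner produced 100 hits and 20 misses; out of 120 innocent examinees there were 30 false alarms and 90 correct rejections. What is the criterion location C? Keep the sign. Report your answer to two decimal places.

H = 100/120 = 0.8333
FA = 30/120 = 0.2500
Φ⁻¹(H) = Φ⁻¹(0.8333) = 0.967
Φ⁻¹(FA) = Φ⁻¹(0.2500) = -0.674
c = −½·[z(H) + z(FA)] = −0.5 × (0.967 + (-0.674)) = -0.1465
c < 0: the examiner has a liberal response bias.

C = -0.15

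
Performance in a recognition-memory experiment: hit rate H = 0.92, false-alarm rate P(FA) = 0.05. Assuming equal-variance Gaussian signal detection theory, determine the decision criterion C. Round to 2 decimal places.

z(H) = z(0.92) = 1.405
z(FA) = z(0.05) = -1.645
c = −½·[z(H) + z(FA)] = −0.5 × (1.405 + (-1.645)) = 0.120
c > 0: the participant has a conservative response bias.

C = 0.12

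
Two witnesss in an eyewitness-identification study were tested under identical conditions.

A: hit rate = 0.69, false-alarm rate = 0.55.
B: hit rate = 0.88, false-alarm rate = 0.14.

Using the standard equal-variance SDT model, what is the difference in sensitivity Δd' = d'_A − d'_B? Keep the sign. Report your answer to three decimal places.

A: z(0.69) = 0.4959, z(0.55) = 0.1257, d' = 0.3702
B: z(0.88) = 1.1750, z(0.14) = -1.0803, d' = 2.2553
Δd' = d'_A − d'_B = 0.3702 − 2.2553 = -1.8851
B has the higher sensitivity.

Δd' = -1.885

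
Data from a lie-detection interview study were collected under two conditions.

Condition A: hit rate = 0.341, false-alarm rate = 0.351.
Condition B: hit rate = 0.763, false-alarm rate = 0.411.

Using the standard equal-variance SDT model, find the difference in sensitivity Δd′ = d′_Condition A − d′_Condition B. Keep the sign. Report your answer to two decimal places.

Δd′ = -0.97

Condition A: z(0.341) = -0.410, z(0.351) = -0.383, d' = -0.027
Condition B: z(0.763) = 0.716, z(0.411) = -0.225, d' = 0.941
Δd' = d'_Condition A − d'_Condition B = -0.027 − 0.941 = -0.968
Condition B has the higher sensitivity.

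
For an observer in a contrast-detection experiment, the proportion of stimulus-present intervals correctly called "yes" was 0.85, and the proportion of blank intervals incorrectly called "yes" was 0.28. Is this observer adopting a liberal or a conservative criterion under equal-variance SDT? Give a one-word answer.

z(H) = 1.036, z(FA) = -0.583
c = −½·(z(H) + z(FA)) = -0.2265
c < 0 → liberal criterion (biased toward responding “yes”).

liberal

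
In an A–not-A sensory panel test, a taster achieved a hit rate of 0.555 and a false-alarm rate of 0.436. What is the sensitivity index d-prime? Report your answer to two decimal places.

Φ⁻¹(H) = Φ⁻¹(0.555) = 0.1383
Φ⁻¹(FA) = Φ⁻¹(0.436) = -0.1611
d' = z(H) − z(FA) = 0.1383 − (-0.1611) = 0.2994

d-prime = 0.30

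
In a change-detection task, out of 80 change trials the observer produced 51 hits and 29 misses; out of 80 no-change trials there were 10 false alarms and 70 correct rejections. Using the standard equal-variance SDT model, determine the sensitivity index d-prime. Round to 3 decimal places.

H = 51/80 = 0.6375
FA = 10/80 = 0.1250
z(0.6375) = 0.3518, z(0.1250) = -1.1503
d' = z(H) − z(FA) = 0.3518 − (-1.1503) = 1.5021

d-prime = 1.502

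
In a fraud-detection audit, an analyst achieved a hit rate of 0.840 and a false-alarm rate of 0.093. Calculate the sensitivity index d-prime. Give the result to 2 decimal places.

z(H) = 0.9945
z(FA) = -1.3225
d' = z(H) − z(FA) = 0.9945 − (-1.3225) = 2.3170

d-prime = 2.32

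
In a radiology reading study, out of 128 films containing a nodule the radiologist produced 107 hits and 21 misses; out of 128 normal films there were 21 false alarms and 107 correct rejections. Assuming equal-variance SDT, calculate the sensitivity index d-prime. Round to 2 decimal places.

d-prime = 1.96

H = 107/128 = 0.8359
FA = 21/128 = 0.1641
z(H) = z(0.8359) = 0.978
z(FA) = z(0.1641) = -0.978
d' = z(H) − z(FA) = 0.978 − (-0.978) = 1.956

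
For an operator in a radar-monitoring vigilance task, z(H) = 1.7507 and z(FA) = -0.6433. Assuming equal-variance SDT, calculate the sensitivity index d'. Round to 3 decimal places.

d' = z(H) − z(FA) = 1.7507 − (-0.6433) = 2.3940

d' = 2.394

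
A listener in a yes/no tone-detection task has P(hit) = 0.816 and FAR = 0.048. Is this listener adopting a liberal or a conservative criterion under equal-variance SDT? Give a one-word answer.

conservative

z(H) = 0.900, z(FA) = -1.665
c = −½·(z(H) + z(FA)) = 0.3825
c > 0 → conservative criterion (biased toward responding “no”).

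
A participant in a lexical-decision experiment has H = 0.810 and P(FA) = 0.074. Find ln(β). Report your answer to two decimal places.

Φ⁻¹(0.810) = 0.878, Φ⁻¹(0.074) = -1.447
ln β = −½·[z(H)² − z(FA)²] = −0.5 × (0.771 − 2.094) = 0.6615

ln β = 0.66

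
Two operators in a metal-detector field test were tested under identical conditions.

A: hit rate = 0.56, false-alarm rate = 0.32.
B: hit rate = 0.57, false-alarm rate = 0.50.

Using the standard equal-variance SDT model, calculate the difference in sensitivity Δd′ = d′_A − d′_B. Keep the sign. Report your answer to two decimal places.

A: z(0.56) = 0.151, z(0.32) = -0.468, d' = 0.619
B: z(0.57) = 0.176, z(0.50) = 0.000, d' = 0.176
Δd' = d'_A − d'_B = 0.619 − 0.176 = 0.443
A has the higher sensitivity.

Δd′ = 0.44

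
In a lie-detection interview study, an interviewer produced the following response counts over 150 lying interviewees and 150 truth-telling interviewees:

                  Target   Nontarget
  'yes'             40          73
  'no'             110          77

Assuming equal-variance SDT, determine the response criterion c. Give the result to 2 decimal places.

c = 0.33

H = 40/150 = 0.2667
FA = 73/150 = 0.4867
Φ⁻¹(0.2667) = -0.6228, Φ⁻¹(0.4867) = -0.0333
c = −½·[z(H) + z(FA)] = −0.5 × (-0.6228 + (-0.0333)) = 0.32805
c > 0: the interviewer has a conservative response bias.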